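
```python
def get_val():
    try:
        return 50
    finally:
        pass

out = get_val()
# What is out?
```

Step-by-step execution trace:
1. `get_val()` enters try: `return 50` sets pending return value 50.
2. Before returning, `finally: pass` runs (no effect).
3. get_val() returns 50 → out = 50.
Result: 50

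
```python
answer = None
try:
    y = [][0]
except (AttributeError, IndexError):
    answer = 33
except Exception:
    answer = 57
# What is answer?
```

Step-by-step execution trace:
1. `y = [][0]` raises IndexError.
2. `except (AttributeError, IndexError)` matches (IndexError is in the tuple) → answer = 33.
3. `except Exception` is not reached.
Result: 33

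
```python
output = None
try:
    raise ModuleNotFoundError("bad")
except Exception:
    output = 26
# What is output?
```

Step-by-step execution trace:
1. `raise ModuleNotFoundError(...)` raises ModuleNotFoundError.
2. `except Exception` matches (ModuleNotFoundError is a subclass of Exception) → output = 26.
Result: 26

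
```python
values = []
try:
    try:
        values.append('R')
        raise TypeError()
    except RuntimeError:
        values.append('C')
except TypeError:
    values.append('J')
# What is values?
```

Step-by-step execution trace:
1. Inner try: `values.append('R')` → values = ['R'].
2. `raise TypeError()` raises TypeError.
3. Inner `except RuntimeError` does not match TypeError; exception propagates to outer try.
4. Outer `except TypeError` matches → `values.append('J')` → values = ['R', 'J'].
Result: ['R', 'J']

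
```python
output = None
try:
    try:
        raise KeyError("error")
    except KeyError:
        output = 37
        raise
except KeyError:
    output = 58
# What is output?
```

Step-by-step execution trace:
1. Inner try: `raise KeyError("error")` raises KeyError.
2. Inner `except KeyError` matches → output = 37.
3. bare `raise` re-raises the same KeyError.
4. Outer `except KeyError` matches → output = 58.
Result: 58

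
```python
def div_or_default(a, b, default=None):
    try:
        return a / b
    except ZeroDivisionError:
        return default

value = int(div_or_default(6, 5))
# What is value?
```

Step-by-step execution trace:
1. `div_or_default(6, 5)` enters try: `return 6 / 5` → returns 1.2. No exception raised.
2. `except ZeroDivisionError` is skipped.
3. `int(1.2)` → 1 → value = 1.
Result: 1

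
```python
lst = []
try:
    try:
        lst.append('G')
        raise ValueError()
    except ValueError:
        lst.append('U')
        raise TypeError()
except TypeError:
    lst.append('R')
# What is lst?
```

Step-by-step execution trace:
1. Inner try: `lst.append('G')` → lst = ['G'].
2. `raise ValueError()` raises ValueError.
3. Inner `except ValueError` matches → `lst.append('U')` → lst = ['G', 'U'].
4. `raise TypeError()` raises TypeError; propagates to outer try.
5. Outer `except TypeError` matches → `lst.append('R')` → lst = ['G', 'U', 'R'].
Result: ['G', 'U', 'R']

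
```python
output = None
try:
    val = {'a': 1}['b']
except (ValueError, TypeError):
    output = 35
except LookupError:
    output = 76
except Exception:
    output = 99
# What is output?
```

Step-by-step execution trace:
1. `val = {'a': 1}['b']` raises KeyError.
2. `except (ValueError, TypeError)` does not match KeyError; skipped.
3. `except LookupError` matches (KeyError is a subclass of LookupError) → output = 76.
4. `except Exception` is not reached.
Result: 76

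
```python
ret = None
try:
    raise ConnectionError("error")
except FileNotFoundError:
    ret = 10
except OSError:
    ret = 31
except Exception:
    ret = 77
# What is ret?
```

Step-by-step execution trace:
1. `raise ConnectionError(...)` raises ConnectionError.
2. `except FileNotFoundError` does not match (ConnectionError is not a subclass of FileNotFoundError); skipped.
3. `except OSError` matches (ConnectionError is a subclass of OSError) → ret = 31.
4. `except Exception` is not reached.
Result: 31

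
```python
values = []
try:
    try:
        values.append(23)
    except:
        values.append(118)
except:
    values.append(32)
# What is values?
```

Step-by-step execution trace:
1. Inner try: `values.append(23)` → values = [23]. No exception raised.
2. Inner `except` is skipped.
3. Inner try completes normally; outer `except` is skipped.
Result: [23]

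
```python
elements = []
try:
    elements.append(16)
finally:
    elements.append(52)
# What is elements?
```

Step-by-step execution trace:
1. try: `elements.append(16)` → elements = [16].
2. The try body completes without raising.
3. finally always runs: `elements.append(52)` → elements = [16, 52].
Result: [16, 52]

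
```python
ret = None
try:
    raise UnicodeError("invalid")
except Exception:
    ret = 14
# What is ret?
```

Step-by-step execution trace:
1. `raise UnicodeError(...)` raises UnicodeError.
2. `except Exception` matches (UnicodeError is a subclass of Exception) → ret = 14.
Result: 14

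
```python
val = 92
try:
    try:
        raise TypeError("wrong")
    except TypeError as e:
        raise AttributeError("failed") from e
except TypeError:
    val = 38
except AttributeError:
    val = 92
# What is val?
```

Step-by-step execution trace:
1. Inner try raises TypeError; inner `except TypeError as e` catches it.
2. `raise AttributeError(...) from e` raises AttributeError (TypeError is attached as __cause__, but only AttributeError is active).
3. Outer `except TypeError` does not match AttributeError; skipped.
4. Outer `except AttributeError` matches → val = 92.
Result: 92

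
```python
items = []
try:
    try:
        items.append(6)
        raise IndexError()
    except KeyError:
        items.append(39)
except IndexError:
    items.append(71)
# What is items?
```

Step-by-step execution trace:
1. Inner try: `items.append(6)` → items = [6].
2. `raise IndexError()` raises IndexError.
3. Inner `except KeyError` does not match IndexError; exception propagates to outer try.
4. Outer `except IndexError` matches → `items.append(71)` → items = [6, 71].
Result: [6, 71]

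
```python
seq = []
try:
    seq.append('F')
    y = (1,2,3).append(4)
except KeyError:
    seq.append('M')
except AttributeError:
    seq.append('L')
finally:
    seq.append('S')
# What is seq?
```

Step-by-step execution trace:
1. try: `seq.append('F')` → seq = ['F'].
2. `y = (1,2,3).append(4)` raises AttributeError.
3. `except KeyError` does not match AttributeError; skipped.
4. `except AttributeError` matches → `seq.append('L')` → seq = ['F', 'L'].
5. finally always runs: `seq.append('S')` → seq = ['F', 'L', 'S'].
Result: ['F', 'L', 'S']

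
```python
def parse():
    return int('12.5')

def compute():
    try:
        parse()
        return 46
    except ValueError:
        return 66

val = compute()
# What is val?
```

Step-by-step execution trace:
1. `compute()` calls `parse()`.
2. `parse()` evaluates `int('12.5')`, which raises ValueError; it propagates to the caller.
3. `return 46` is not reached.
4. `except ValueError` in compute matches → returns 66.
5. val = 66.
Result: 66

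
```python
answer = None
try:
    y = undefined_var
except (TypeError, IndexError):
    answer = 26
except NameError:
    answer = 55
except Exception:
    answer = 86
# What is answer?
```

Step-by-step execution trace:
1. `y = undefined_var` raises NameError.
2. `except (TypeError, IndexError)` does not match NameError; skipped.
3. `except NameError` matches (exact type match) → answer = 55.
4. `except Exception` is not reached.
Result: 55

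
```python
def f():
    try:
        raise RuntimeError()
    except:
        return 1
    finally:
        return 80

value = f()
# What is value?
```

Step-by-step execution trace:
1. `f()` enters try: `raise RuntimeError()` raises RuntimeError.
2. bare `except` matches → `return 1` sets pending return value 1.
3. Before returning, `finally: return 80` runs and overrides the pending return.
4. f() returns 80 → value = 80.
Result: 80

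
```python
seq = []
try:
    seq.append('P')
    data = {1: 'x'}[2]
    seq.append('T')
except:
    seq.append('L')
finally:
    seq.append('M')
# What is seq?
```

Step-by-step execution trace:
1. try: `seq.append('P')` → seq = ['P'].
2. `data = {1: 'x'}[2]` raises KeyError; `seq.append('T')` is not reached.
3. bare `except` matches → `seq.append('L')` → seq = ['P', 'L'].
4. finally always runs: `seq.append('M')` → seq = ['P', 'L', 'M'].
Result: ['P', 'L', 'M']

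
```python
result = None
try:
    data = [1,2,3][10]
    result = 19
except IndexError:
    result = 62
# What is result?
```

Step-by-step execution trace:
1. `data = [1,2,3][10]` raises IndexError.
2. `result = 19` is not reached.
3. `except IndexError` matches → result = 62.
Result: 62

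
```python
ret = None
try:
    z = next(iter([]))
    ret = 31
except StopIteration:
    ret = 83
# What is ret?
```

Step-by-step execution trace:
1. `z = next(iter([]))` raises StopIteration.
2. `ret = 31` is not reached.
3. `except StopIteration` matches → ret = 83.
Result: 83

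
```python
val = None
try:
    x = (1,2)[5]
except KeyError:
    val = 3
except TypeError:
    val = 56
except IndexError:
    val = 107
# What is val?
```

Step-by-step execution trace:
1. `x = (1,2)[5]` raises IndexError.
2. `except KeyError` does not match IndexError; skipped.
3. `except TypeError` does not match IndexError; skipped.
4. `except IndexError` matches → val = 107.
Result: 107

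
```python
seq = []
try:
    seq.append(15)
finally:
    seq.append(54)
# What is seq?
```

Step-by-step execution trace:
1. try: `seq.append(15)` → seq = [15].
2. The try body completes without raising.
3. finally always runs: `seq.append(54)` → seq = [15, 54].
Result: [15, 54]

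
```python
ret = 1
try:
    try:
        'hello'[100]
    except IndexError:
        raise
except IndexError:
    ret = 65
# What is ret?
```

Step-by-step execution trace:
1. Inner try: `'hello'[100]` raises IndexError.
2. Inner `except IndexError` matches; bare `raise` re-raises the same IndexError.
3. Outer `except IndexError` matches → ret = 65.
Result: 65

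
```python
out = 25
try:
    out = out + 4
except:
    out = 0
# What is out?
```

Step-by-step execution trace:
1. out starts at 25.
2. try: `out = out + 4` → out = 29. No exception raised.
3. `except` is skipped.
Result: 29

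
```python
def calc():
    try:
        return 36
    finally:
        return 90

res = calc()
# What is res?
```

Step-by-step execution trace:
1. `calc()` enters try: `return 36` sets pending return value 36.
2. Before returning, `finally: return 90` runs and overrides the pending return.
3. calc() returns 90 → res = 90.
Result: 90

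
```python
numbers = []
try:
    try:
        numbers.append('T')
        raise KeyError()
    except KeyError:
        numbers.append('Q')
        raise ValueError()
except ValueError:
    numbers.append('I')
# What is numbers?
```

Step-by-step execution trace:
1. Inner try: `numbers.append('T')` → numbers = ['T'].
2. `raise KeyError()` raises KeyError.
3. Inner `except KeyError` matches → `numbers.append('Q')` → numbers = ['T', 'Q'].
4. `raise ValueError()` raises ValueError; propagates to outer try.
5. Outer `except ValueError` matches → `numbers.append('I')` → numbers = ['T', 'Q', 'I'].
Result: ['T', 'Q', 'I']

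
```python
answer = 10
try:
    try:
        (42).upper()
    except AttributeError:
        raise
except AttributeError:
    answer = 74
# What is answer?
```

Step-by-step execution trace:
1. Inner try: `(42).upper()` raises AttributeError.
2. Inner `except AttributeError` matches; bare `raise` re-raises the same AttributeError.
3. Outer `except AttributeError` matches → answer = 74.
Result: 74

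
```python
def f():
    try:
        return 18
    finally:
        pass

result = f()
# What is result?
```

Step-by-step execution trace:
1. `f()` enters try: `return 18` sets pending return value 18.
2. Before returning, `finally: pass` runs (no effect).
3. f() returns 18 → result = 18.
Result: 18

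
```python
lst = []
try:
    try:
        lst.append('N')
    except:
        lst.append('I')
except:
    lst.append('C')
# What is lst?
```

Step-by-step execution trace:
1. Inner try: `lst.append('N')` → lst = ['N']. No exception raised.
2. Inner `except` is skipped.
3. Inner try completes normally; outer `except` is skipped.
Result: ['N']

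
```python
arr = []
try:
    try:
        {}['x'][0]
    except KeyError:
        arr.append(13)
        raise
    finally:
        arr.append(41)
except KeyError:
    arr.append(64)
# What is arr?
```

Step-by-step execution trace:
1. Inner try: `{}['x'][0]` raises KeyError.
2. Inner `except KeyError` matches → `arr.append(13)` → arr = [13].
3. bare `raise` re-raises KeyError.
4. Inner `finally` runs during unwinding: `arr.append(41)` → arr = [13, 41].
5. Outer `except KeyError` matches → `arr.append(64)` → arr = [13, 41, 64].
Result: [13, 41, 64]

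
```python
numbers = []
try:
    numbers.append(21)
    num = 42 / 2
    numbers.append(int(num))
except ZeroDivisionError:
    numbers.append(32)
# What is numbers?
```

Step-by-step execution trace:
1. try: `numbers.append(21)` → numbers = [21].
2. `num = 42 / 2` → num = 21.0. No exception raised.
3. `numbers.append(int(num))` → numbers = [21, 21].
4. `except ZeroDivisionError` is skipped (no exception was raised).
Result: [21, 21]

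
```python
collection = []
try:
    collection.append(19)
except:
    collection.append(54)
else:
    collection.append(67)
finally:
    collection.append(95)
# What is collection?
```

Step-by-step execution trace:
1. try: `collection.append(19)` → collection = [19]. No exception raised.
2. `except` is skipped.
3. `else` runs: `collection.append(67)` → collection = [19, 67].
4. `finally` always runs: `collection.append(95)` → collection = [19, 67, 95].
Result: [19, 67, 95]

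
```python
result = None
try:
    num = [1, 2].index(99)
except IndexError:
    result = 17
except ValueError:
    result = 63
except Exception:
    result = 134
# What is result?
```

Step-by-step execution trace:
1. `num = [1, 2].index(99)` raises ValueError.
2. `except IndexError` does not match ValueError; skipped.
3. `except ValueError` matches → result = 63.
4. Remaining except clauses are skipped.
Result: 63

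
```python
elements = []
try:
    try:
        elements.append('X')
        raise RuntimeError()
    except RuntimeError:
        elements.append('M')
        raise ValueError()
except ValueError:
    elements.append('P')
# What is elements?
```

Step-by-step execution trace:
1. Inner try: `elements.append('X')` → elements = ['X'].
2. `raise RuntimeError()` raises RuntimeError.
3. Inner `except RuntimeError` matches → `elements.append('M')` → elements = ['X', 'M'].
4. `raise ValueError()` raises ValueError; propagates to outer try.
5. Outer `except ValueError` matches → `elements.append('P')` → elements = ['X', 'M', 'P'].
Result: ['X', 'M', 'P']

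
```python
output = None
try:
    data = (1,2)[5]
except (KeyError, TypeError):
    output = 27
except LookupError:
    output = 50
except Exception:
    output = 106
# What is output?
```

Step-by-step execution trace:
1. `data = (1,2)[5]` raises IndexError.
2. `except (KeyError, TypeError)` does not match IndexError; skipped.
3. `except LookupError` matches (IndexError is a subclass of LookupError) → output = 50.
4. `except Exception` is not reached.
Result: 50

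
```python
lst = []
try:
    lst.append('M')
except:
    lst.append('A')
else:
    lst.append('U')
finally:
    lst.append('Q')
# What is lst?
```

Step-by-step execution trace:
1. try: `lst.append('M')` → lst = ['M']. No exception raised.
2. `except` is skipped.
3. `else` runs: `lst.append('U')` → lst = ['M', 'U'].
4. `finally` always runs: `lst.append('Q')` → lst = ['M', 'U', 'Q'].
Result: ['M', 'U', 'Q']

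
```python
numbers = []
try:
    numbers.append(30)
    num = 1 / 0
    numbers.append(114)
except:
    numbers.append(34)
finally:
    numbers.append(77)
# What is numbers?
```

Step-by-step execution trace:
1. try: `numbers.append(30)` → numbers = [30].
2. `num = 1 / 0` raises ZeroDivisionError; `numbers.append(114)` is not reached.
3. bare `except` matches → `numbers.append(34)` → numbers = [30, 34].
4. finally always runs: `numbers.append(77)` → numbers = [30, 34, 77].
Result: [30, 34, 77]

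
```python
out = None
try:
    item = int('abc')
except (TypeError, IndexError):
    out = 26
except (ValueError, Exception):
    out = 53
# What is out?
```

Step-by-step execution trace:
1. `item = int('abc')` raises ValueError.
2. `except (TypeError, IndexError)` does not match ValueError; skipped.
3. `except (ValueError, Exception)` matches (ValueError is in the tuple) → out = 53.
Result: 53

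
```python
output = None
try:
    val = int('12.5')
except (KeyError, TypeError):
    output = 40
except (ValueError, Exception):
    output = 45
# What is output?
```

Step-by-step execution trace:
1. `val = int('12.5')` raises ValueError.
2. `except (KeyError, TypeError)` does not match ValueError; skipped.
3. `except (ValueError, Exception)` matches (ValueError is in the tuple) → output = 45.
Result: 45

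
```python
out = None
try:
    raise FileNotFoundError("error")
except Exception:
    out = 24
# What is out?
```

Step-by-step execution trace:
1. `raise FileNotFoundError(...)` raises FileNotFoundError.
2. `except Exception` matches (FileNotFoundError is a subclass of Exception) → out = 24.
Result: 24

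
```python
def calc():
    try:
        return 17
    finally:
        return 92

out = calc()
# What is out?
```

Step-by-step execution trace:
1. `calc()` enters try: `return 17` sets pending return value 17.
2. Before returning, `finally: return 92` runs and overrides the pending return.
3. calc() returns 92 → out = 92.
Result: 92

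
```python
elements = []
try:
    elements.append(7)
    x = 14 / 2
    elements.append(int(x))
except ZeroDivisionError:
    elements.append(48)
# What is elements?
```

Step-by-step execution trace:
1. try: `elements.append(7)` → elements = [7].
2. `x = 14 / 2` → x = 7.0. No exception raised.
3. `elements.append(int(x))` → elements = [7, 7].
4. `except ZeroDivisionError` is skipped (no exception was raised).
Result: [7, 7]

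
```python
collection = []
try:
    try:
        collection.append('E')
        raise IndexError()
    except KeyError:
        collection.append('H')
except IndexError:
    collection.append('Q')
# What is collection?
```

Step-by-step execution trace:
1. Inner try: `collection.append('E')` → collection = ['E'].
2. `raise IndexError()` raises IndexError.
3. Inner `except KeyError` does not match IndexError; exception propagates to outer try.
4. Outer `except IndexError` matches → `collection.append('Q')` → collection = ['E', 'Q'].
Result: ['E', 'Q']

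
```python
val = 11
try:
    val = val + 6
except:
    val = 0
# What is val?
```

Step-by-step execution trace:
1. val starts at 11.
2. try: `val = val + 6` → val = 17. No exception raised.
3. `except` is skipped.
Result: 17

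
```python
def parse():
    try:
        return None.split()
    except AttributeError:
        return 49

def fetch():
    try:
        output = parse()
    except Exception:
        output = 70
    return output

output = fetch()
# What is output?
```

Step-by-step execution trace:
1. `fetch()` calls `parse()`.
2. In parse: `None.split()` raises AttributeError; `except AttributeError` catches it → returns 49.
3. In fetch: `output = parse()` → output = 49. No exception reaches fetch.
4. `except Exception` is skipped; fetch returns 49.
5. output = 49.
Result: 49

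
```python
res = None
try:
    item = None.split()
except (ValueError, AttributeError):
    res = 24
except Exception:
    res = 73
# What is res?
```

Step-by-step execution trace:
1. `item = None.split()` raises AttributeError.
2. `except (ValueError, AttributeError)` matches (AttributeError is in the tuple) → res = 24.
3. `except Exception` is not reached.
Result: 24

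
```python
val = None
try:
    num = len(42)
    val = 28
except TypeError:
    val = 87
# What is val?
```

Step-by-step execution trace:
1. `num = len(42)` raises TypeError.
2. `val = 28` is not reached.
3. `except TypeError` matches → val = 87.
Result: 87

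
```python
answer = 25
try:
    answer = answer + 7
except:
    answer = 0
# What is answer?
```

Step-by-step execution trace:
1. answer starts at 25.
2. try: `answer = answer + 7` → answer = 32. No exception raised.
3. `except` is skipped.
Result: 32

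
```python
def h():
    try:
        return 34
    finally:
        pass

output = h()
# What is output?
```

Step-by-step execution trace:
1. `h()` enters try: `return 34` sets pending return value 34.
2. Before returning, `finally: pass` runs (no effect).
3. h() returns 34 → output = 34.
Result: 34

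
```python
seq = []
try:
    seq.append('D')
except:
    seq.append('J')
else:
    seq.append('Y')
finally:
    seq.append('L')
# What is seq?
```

Step-by-step execution trace:
1. try: `seq.append('D')` → seq = ['D']. No exception raised.
2. `except` is skipped.
3. `else` runs: `seq.append('Y')` → seq = ['D', 'Y'].
4. `finally` always runs: `seq.append('L')` → seq = ['D', 'Y', 'L'].
Result: ['D', 'Y', 'L']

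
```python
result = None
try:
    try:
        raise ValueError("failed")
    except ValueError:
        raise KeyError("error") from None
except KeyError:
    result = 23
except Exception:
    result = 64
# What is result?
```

Step-by-step execution trace:
1. Inner try raises ValueError; inner `except ValueError` catches it.
2. `raise KeyError(...) from None` raises KeyError (from None suppresses __context__, but the active exception is still KeyError).
3. Outer `except KeyError` matches → result = 23.
4. `except Exception` is not reached.
Result: 23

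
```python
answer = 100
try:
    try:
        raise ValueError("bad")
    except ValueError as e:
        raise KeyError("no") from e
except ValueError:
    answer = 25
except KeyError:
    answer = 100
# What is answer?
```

Step-by-step execution trace:
1. Inner try raises ValueError; inner `except ValueError as e` catches it.
2. `raise KeyError(...) from e` raises KeyError (ValueError is attached as __cause__, but only KeyError is active).
3. Outer `except ValueError` does not match KeyError; skipped.
4. Outer `except KeyError` matches → answer = 100.
Result: 100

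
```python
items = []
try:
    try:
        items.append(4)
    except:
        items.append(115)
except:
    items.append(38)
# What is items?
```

Step-by-step execution trace:
1. Inner try: `items.append(4)` → items = [4]. No exception raised.
2. Inner `except` is skipped.
3. Inner try completes normally; outer `except` is skipped.
Result: [4]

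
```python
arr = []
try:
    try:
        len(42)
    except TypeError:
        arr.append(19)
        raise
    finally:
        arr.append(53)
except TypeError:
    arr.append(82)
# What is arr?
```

Step-by-step execution trace:
1. Inner try: `len(42)` raises TypeError.
2. Inner `except TypeError` matches → `arr.append(19)` → arr = [19].
3. bare `raise` re-raises TypeError.
4. Inner `finally` runs during unwinding: `arr.append(53)` → arr = [19, 53].
5. Outer `except TypeError` matches → `arr.append(82)` → arr = [19, 53, 82].
Result: [19, 53, 82]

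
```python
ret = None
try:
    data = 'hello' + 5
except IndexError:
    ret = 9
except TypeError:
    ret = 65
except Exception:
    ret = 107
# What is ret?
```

Step-by-step execution trace:
1. `data = 'hello' + 5` raises TypeError.
2. `except IndexError` does not match TypeError; skipped.
3. `except TypeError` matches → ret = 65.
4. Remaining except clauses are skipped.
Result: 65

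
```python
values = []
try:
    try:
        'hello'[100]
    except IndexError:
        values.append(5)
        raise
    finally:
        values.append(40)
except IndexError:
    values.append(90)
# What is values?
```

Step-by-step execution trace:
1. Inner try: `'hello'[100]` raises IndexError.
2. Inner `except IndexError` matches → `values.append(5)` → values = [5].
3. bare `raise` re-raises IndexError.
4. Inner `finally` runs during unwinding: `values.append(40)` → values = [5, 40].
5. Outer `except IndexError` matches → `values.append(90)` → values = [5, 40, 90].
Result: [5, 40, 90]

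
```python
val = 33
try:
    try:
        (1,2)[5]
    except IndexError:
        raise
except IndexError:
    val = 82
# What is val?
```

Step-by-step execution trace:
1. Inner try: `(1,2)[5]` raises IndexError.
2. Inner `except IndexError` matches; bare `raise` re-raises the same IndexError.
3. Outer `except IndexError` matches → val = 82.
Result: 82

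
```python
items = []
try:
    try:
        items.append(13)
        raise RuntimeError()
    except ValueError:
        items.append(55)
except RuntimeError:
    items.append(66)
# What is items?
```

Step-by-step execution trace:
1. Inner try: `items.append(13)` → items = [13].
2. `raise RuntimeError()` raises RuntimeError.
3. Inner `except ValueError` does not match RuntimeError; exception propagates to outer try.
4. Outer `except RuntimeError` matches → `items.append(66)` → items = [13, 66].
Result: [13, 66]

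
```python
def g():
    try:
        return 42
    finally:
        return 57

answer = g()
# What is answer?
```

Step-by-step execution trace:
1. `g()` enters try: `return 42` sets pending return value 42.
2. Before returning, `finally: return 57` runs and overrides the pending return.
3. g() returns 57 → answer = 57.
Result: 57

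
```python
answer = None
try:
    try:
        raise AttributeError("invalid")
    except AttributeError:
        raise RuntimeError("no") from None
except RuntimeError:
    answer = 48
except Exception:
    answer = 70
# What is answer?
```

Step-by-step execution trace:
1. Inner try raises AttributeError; inner `except AttributeError` catches it.
2. `raise RuntimeError(...) from None` raises RuntimeError (from None suppresses __context__, but the active exception is still RuntimeError).
3. Outer `except RuntimeError` matches → answer = 48.
4. `except Exception` is not reached.
Result: 48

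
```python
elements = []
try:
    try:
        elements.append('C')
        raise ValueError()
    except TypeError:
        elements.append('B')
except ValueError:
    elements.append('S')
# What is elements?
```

Step-by-step execution trace:
1. Inner try: `elements.append('C')` → elements = ['C'].
2. `raise ValueError()` raises ValueError.
3. Inner `except TypeError` does not match ValueError; exception propagates to outer try.
4. Outer `except ValueError` matches → `elements.append('S')` → elements = ['C', 'S'].
Result: ['C', 'S']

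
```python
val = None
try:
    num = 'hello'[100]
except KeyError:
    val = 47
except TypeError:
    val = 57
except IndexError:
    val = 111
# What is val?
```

Step-by-step execution trace:
1. `num = 'hello'[100]` raises IndexError.
2. `except KeyError` does not match IndexError; skipped.
3. `except TypeError` does not match IndexError; skipped.
4. `except IndexError` matches → val = 111.
Result: 111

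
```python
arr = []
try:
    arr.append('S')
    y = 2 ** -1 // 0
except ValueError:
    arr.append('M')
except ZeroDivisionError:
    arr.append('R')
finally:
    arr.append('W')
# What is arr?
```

Step-by-step execution trace:
1. try: `arr.append('S')` → arr = ['S'].
2. `y = 2 ** -1 // 0` raises ZeroDivisionError.
3. `except ValueError` does not match ZeroDivisionError; skipped.
4. `except ZeroDivisionError` matches → `arr.append('R')` → arr = ['S', 'R'].
5. finally always runs: `arr.append('W')` → arr = ['S', 'R', 'W'].
Result: ['S', 'R', 'W']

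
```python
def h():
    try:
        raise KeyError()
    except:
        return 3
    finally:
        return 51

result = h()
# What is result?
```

Step-by-step execution trace:
1. `h()` enters try: `raise KeyError()` raises KeyError.
2. bare `except` matches → `return 3` sets pending return value 3.
3. Before returning, `finally: return 51` runs and overrides the pending return.
4. h() returns 51 → result = 51.
Result: 51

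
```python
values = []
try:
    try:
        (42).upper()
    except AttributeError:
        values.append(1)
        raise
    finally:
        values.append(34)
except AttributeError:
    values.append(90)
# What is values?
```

Step-by-step execution trace:
1. Inner try: `(42).upper()` raises AttributeError.
2. Inner `except AttributeError` matches → `values.append(1)` → values = [1].
3. bare `raise` re-raises AttributeError.
4. Inner `finally` runs during unwinding: `values.append(34)` → values = [1, 34].
5. Outer `except AttributeError` matches → `values.append(90)` → values = [1, 34, 90].
Result: [1, 34, 90]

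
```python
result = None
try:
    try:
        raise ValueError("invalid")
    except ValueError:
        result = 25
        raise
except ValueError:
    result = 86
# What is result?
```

Step-by-step execution trace:
1. Inner try: `raise ValueError("invalid")` raises ValueError.
2. Inner `except ValueError` matches → result = 25.
3. bare `raise` re-raises the same ValueError.
4. Outer `except ValueError` matches → result = 86.
Result: 86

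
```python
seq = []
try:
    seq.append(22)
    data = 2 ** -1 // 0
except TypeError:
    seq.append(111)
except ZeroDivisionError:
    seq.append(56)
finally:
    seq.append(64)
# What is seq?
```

Step-by-step execution trace:
1. try: `seq.append(22)` → seq = [22].
2. `data = 2 ** -1 // 0` raises ZeroDivisionError.
3. `except TypeError` does not match ZeroDivisionError; skipped.
4. `except ZeroDivisionError` matches → `seq.append(56)` → seq = [22, 56].
5. finally always runs: `seq.append(64)` → seq = [22, 56, 64].
Result: [22, 56, 64]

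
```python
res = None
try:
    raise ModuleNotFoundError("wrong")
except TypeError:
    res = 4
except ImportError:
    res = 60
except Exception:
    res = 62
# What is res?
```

Step-by-step execution trace:
1. `raise ModuleNotFoundError(...)` raises ModuleNotFoundError.
2. `except TypeError` does not match (ModuleNotFoundError is not a subclass of TypeError); skipped.
3. `except ImportError` matches (ModuleNotFoundError is a subclass of ImportError) → res = 60.
4. `except Exception` is not reached.
Result: 60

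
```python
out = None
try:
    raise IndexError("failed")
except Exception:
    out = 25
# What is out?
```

Step-by-step execution trace:
1. `raise IndexError(...)` raises IndexError.
2. `except Exception` matches (IndexError is a subclass of Exception) → out = 25.
Result: 25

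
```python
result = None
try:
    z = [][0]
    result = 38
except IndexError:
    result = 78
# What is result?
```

Step-by-step execution trace:
1. `z = [][0]` raises IndexError.
2. `result = 38` is not reached.
3. `except IndexError` matches → result = 78.
Result: 78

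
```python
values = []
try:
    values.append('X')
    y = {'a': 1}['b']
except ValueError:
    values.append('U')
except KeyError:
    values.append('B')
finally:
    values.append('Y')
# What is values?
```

Step-by-step execution trace:
1. try: `values.append('X')` → values = ['X'].
2. `y = {'a': 1}['b']` raises KeyError.
3. `except ValueError` does not match KeyError; skipped.
4. `except KeyError` matches → `values.append('B')` → values = ['X', 'B'].
5. finally always runs: `values.append('Y')` → values = ['X', 'B', 'Y'].
Result: ['X', 'B', 'Y']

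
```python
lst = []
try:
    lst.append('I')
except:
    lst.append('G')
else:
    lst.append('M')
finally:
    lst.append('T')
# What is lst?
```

Step-by-step execution trace:
1. try: `lst.append('I')` → lst = ['I']. No exception raised.
2. `except` is skipped.
3. `else` runs: `lst.append('M')` → lst = ['I', 'M'].
4. `finally` always runs: `lst.append('T')` → lst = ['I', 'M', 'T'].
Result: ['I', 'M', 'T']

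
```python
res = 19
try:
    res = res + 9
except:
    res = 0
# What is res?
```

Step-by-step execution trace:
1. res starts at 19.
2. try: `res = res + 9` → res = 28. No exception raised.
3. `except` is skipped.
Result: 28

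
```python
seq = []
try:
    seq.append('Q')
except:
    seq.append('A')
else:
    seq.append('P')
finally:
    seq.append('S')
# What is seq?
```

Step-by-step execution trace:
1. try: `seq.append('Q')` → seq = ['Q']. No exception raised.
2. `except` is skipped.
3. `else` runs: `seq.append('P')` → seq = ['Q', 'P'].
4. `finally` always runs: `seq.append('S')` → seq = ['Q', 'P', 'S'].
Result: ['Q', 'P', 'S']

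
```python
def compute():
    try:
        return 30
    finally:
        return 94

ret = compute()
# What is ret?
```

Step-by-step execution trace:
1. `compute()` enters try: `return 30` sets pending return value 30.
2. Before returning, `finally: return 94` runs and overrides the pending return.
3. compute() returns 94 → ret = 94.
Result: 94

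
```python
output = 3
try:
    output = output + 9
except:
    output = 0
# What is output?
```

Step-by-step execution trace:
1. output starts at 3.
2. try: `output = output + 9` → output = 12. No exception raised.
3. `except` is skipped.
Result: 12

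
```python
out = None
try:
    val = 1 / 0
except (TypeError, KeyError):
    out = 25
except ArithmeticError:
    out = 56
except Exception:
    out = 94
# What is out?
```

Step-by-step execution trace:
1. `val = 1 / 0` raises ZeroDivisionError.
2. `except (TypeError, KeyError)` does not match ZeroDivisionError; skipped.
3. `except ArithmeticError` matches (ZeroDivisionError is a subclass of ArithmeticError) → out = 56.
4. `except Exception` is not reached.
Result: 56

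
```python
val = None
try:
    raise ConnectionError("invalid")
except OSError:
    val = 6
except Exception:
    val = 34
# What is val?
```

Step-by-step execution trace:
1. `raise ConnectionError(...)` raises ConnectionError.
2. `except OSError` matches (ConnectionError is a subclass of OSError) → val = 6.
3. `except Exception` is not reached.
Result: 6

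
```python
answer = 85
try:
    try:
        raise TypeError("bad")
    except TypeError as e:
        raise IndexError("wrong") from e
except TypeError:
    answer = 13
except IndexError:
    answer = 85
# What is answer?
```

Step-by-step execution trace:
1. Inner try raises TypeError; inner `except TypeError as e` catches it.
2. `raise IndexError(...) from e` raises IndexError (TypeError is attached as __cause__, but only IndexError is active).
3. Outer `except TypeError` does not match IndexError; skipped.
4. Outer `except IndexError` matches → answer = 85.
Result: 85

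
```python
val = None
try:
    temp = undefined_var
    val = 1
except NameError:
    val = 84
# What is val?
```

Step-by-step execution trace:
1. `temp = undefined_var` raises NameError.
2. `val = 1` is not reached.
3. `except NameError` matches → val = 84.
Result: 84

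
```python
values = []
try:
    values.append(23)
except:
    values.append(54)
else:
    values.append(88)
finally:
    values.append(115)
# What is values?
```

Step-by-step execution trace:
1. try: `values.append(23)` → values = [23]. No exception raised.
2. `except` is skipped.
3. `else` runs: `values.append(88)` → values = [23, 88].
4. `finally` always runs: `values.append(115)` → values = [23, 88, 115].
Result: [23, 88, 115]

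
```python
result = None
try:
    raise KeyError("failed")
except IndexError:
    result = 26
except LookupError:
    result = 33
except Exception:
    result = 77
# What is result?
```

Step-by-step execution trace:
1. `raise KeyError(...)` raises KeyError.
2. `except IndexError` does not match (KeyError is not a subclass of IndexError); skipped.
3. `except LookupError` matches (KeyError is a subclass of LookupError) → result = 33.
4. `except Exception` is not reached.
Result: 33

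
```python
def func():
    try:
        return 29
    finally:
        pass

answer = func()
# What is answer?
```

Step-by-step execution trace:
1. `func()` enters try: `return 29` sets pending return value 29.
2. Before returning, `finally: pass` runs (no effect).
3. func() returns 29 → answer = 29.
Result: 29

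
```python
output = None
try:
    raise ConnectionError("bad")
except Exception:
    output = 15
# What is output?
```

Step-by-step execution trace:
1. `raise ConnectionError(...)` raises ConnectionError.
2. `except Exception` matches (ConnectionError is a subclass of Exception) → output = 15.
Result: 15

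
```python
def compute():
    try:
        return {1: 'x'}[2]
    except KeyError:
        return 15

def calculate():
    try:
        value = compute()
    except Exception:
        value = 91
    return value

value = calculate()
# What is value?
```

Step-by-step execution trace:
1. `calculate()` calls `compute()`.
2. In compute: `{1: 'x'}[2]` raises KeyError; `except KeyError` catches it → returns 15.
3. In calculate: `value = compute()` → value = 15. No exception reaches calculate.
4. `except Exception` is skipped; calculate returns 15.
5. value = 15.
Result: 15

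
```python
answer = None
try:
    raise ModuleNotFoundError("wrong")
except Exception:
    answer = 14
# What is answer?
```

Step-by-step execution trace:
1. `raise ModuleNotFoundError(...)` raises ModuleNotFoundError.
2. `except Exception` matches (ModuleNotFoundError is a subclass of Exception) → answer = 14.
Result: 14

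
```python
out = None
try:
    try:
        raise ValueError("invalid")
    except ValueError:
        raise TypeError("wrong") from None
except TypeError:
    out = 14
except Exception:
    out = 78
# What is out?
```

Step-by-step execution trace:
1. Inner try raises ValueError; inner `except ValueError` catches it.
2. `raise TypeError(...) from None` raises TypeError (from None suppresses __context__, but the active exception is still TypeError).
3. Outer `except TypeError` matches → out = 14.
4. `except Exception` is not reached.
Result: 14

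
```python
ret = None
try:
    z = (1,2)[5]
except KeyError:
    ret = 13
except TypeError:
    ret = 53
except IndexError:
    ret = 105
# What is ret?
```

Step-by-step execution trace:
1. `z = (1,2)[5]` raises IndexError.
2. `except KeyError` does not match IndexError; skipped.
3. `except TypeError` does not match IndexError; skipped.
4. `except IndexError` matches → ret = 105.
Result: 105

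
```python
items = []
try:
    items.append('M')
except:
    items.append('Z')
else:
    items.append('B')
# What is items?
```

Step-by-step execution trace:
1. try: `items.append('M')` → items = ['M']. No exception raised.
2. `except` is skipped.
3. `else` runs (try completed without exception): `items.append('B')` → items = ['M', 'B'].
Result: ['M', 'B']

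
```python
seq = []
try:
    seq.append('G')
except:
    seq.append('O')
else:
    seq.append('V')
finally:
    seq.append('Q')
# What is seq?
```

Step-by-step execution trace:
1. try: `seq.append('G')` → seq = ['G']. No exception raised.
2. `except` is skipped.
3. `else` runs: `seq.append('V')` → seq = ['G', 'V'].
4. `finally` always runs: `seq.append('Q')` → seq = ['G', 'V', 'Q'].
Result: ['G', 'V', 'Q']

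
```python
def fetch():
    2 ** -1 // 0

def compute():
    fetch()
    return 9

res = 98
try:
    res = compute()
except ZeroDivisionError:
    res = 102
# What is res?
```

Step-by-step execution trace:
1. res starts at 98.
2. try: `compute()` calls `fetch()`.
3. `fetch()` evaluates `2 ** -1 // 0`, which raises ZeroDivisionError; it propagates through compute (uncaught).
4. `return 9` in compute is not reached; the assignment to res does not complete.
5. `except ZeroDivisionError` matches → res = 102.
Result: 102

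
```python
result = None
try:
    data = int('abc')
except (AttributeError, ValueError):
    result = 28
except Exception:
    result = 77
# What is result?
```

Step-by-step execution trace:
1. `data = int('abc')` raises ValueError.
2. `except (AttributeError, ValueError)` matches (ValueError is in the tuple) → result = 28.
3. `except Exception` is not reached.
Result: 28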